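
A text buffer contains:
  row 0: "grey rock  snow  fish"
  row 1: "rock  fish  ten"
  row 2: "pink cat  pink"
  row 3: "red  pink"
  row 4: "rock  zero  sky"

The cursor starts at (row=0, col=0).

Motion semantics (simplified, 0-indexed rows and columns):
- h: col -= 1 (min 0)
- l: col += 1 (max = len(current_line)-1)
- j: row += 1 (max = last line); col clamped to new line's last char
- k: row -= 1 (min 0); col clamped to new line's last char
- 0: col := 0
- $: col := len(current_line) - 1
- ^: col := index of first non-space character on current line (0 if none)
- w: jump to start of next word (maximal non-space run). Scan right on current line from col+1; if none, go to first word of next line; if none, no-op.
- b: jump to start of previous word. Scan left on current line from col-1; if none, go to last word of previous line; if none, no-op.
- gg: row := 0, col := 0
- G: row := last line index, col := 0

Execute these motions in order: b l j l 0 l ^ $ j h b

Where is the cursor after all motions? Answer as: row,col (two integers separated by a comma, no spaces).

Answer: 2,10

Derivation:
After 1 (b): row=0 col=0 char='g'
After 2 (l): row=0 col=1 char='r'
After 3 (j): row=1 col=1 char='o'
After 4 (l): row=1 col=2 char='c'
After 5 (0): row=1 col=0 char='r'
After 6 (l): row=1 col=1 char='o'
After 7 (^): row=1 col=0 char='r'
After 8 ($): row=1 col=14 char='n'
After 9 (j): row=2 col=13 char='k'
After 10 (h): row=2 col=12 char='n'
After 11 (b): row=2 col=10 char='p'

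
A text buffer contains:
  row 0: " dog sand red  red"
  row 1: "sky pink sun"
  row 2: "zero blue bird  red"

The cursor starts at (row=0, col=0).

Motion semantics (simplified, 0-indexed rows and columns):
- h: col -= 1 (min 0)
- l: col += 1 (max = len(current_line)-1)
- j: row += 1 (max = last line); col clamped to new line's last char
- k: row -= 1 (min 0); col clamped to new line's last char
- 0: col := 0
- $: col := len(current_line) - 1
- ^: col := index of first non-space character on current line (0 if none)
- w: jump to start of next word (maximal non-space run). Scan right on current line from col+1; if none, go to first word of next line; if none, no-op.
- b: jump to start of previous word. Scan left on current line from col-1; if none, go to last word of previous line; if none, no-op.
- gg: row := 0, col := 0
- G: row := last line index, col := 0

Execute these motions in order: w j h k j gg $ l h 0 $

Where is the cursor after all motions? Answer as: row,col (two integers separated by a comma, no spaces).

After 1 (w): row=0 col=1 char='d'
After 2 (j): row=1 col=1 char='k'
After 3 (h): row=1 col=0 char='s'
After 4 (k): row=0 col=0 char='_'
After 5 (j): row=1 col=0 char='s'
After 6 (gg): row=0 col=0 char='_'
After 7 ($): row=0 col=17 char='d'
After 8 (l): row=0 col=17 char='d'
After 9 (h): row=0 col=16 char='e'
After 10 (0): row=0 col=0 char='_'
After 11 ($): row=0 col=17 char='d'

Answer: 0,17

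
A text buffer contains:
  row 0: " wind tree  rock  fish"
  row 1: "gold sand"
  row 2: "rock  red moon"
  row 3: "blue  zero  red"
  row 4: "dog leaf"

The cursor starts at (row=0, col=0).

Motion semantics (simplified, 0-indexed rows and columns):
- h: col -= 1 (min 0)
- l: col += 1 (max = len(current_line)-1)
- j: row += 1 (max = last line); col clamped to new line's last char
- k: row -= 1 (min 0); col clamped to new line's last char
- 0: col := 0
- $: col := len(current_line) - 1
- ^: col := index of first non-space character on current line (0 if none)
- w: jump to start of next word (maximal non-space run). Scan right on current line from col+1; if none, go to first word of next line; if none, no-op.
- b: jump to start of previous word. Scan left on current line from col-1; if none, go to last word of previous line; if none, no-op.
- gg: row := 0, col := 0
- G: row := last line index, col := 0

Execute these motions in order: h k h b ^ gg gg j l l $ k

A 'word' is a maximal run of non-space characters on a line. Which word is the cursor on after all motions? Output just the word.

Answer: tree

Derivation:
After 1 (h): row=0 col=0 char='_'
After 2 (k): row=0 col=0 char='_'
After 3 (h): row=0 col=0 char='_'
After 4 (b): row=0 col=0 char='_'
After 5 (^): row=0 col=1 char='w'
After 6 (gg): row=0 col=0 char='_'
After 7 (gg): row=0 col=0 char='_'
After 8 (j): row=1 col=0 char='g'
After 9 (l): row=1 col=1 char='o'
After 10 (l): row=1 col=2 char='l'
After 11 ($): row=1 col=8 char='d'
After 12 (k): row=0 col=8 char='e'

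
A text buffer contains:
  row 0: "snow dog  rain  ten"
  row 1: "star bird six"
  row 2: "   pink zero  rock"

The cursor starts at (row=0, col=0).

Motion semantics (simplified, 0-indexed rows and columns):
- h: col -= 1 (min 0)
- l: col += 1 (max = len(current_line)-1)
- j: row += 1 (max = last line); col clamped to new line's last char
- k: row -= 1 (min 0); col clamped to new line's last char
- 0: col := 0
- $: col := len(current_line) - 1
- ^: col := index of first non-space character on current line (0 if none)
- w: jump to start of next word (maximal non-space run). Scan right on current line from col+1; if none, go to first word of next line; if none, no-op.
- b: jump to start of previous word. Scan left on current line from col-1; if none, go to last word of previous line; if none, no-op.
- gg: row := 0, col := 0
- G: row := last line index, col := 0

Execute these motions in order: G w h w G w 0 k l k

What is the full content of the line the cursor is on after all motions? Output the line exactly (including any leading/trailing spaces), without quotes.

After 1 (G): row=2 col=0 char='_'
After 2 (w): row=2 col=3 char='p'
After 3 (h): row=2 col=2 char='_'
After 4 (w): row=2 col=3 char='p'
After 5 (G): row=2 col=0 char='_'
After 6 (w): row=2 col=3 char='p'
After 7 (0): row=2 col=0 char='_'
After 8 (k): row=1 col=0 char='s'
After 9 (l): row=1 col=1 char='t'
After 10 (k): row=0 col=1 char='n'

Answer: snow dog  rain  ten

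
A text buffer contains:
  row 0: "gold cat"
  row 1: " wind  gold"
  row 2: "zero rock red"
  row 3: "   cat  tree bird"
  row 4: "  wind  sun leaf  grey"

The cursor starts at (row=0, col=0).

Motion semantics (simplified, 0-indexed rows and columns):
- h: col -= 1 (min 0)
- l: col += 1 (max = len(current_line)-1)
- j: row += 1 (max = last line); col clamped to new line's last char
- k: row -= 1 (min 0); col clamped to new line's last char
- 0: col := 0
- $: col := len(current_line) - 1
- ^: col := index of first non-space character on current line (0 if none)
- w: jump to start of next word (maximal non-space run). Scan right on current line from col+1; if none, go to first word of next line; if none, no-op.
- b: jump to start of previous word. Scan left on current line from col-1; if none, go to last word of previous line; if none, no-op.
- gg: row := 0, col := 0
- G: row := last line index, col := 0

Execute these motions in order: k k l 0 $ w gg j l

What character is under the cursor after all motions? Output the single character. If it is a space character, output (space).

After 1 (k): row=0 col=0 char='g'
After 2 (k): row=0 col=0 char='g'
After 3 (l): row=0 col=1 char='o'
After 4 (0): row=0 col=0 char='g'
After 5 ($): row=0 col=7 char='t'
After 6 (w): row=1 col=1 char='w'
After 7 (gg): row=0 col=0 char='g'
After 8 (j): row=1 col=0 char='_'
After 9 (l): row=1 col=1 char='w'

Answer: w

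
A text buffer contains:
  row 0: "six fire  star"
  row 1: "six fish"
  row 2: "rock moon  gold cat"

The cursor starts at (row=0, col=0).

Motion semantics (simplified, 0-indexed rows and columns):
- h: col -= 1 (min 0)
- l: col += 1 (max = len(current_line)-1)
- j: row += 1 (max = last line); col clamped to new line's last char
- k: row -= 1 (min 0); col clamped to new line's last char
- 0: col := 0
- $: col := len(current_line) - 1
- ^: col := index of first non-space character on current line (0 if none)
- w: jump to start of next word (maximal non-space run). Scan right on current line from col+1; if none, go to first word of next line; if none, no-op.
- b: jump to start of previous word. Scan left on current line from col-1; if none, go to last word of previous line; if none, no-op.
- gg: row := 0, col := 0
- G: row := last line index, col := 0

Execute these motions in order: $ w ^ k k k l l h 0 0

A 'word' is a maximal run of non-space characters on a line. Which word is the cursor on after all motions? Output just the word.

After 1 ($): row=0 col=13 char='r'
After 2 (w): row=1 col=0 char='s'
After 3 (^): row=1 col=0 char='s'
After 4 (k): row=0 col=0 char='s'
After 5 (k): row=0 col=0 char='s'
After 6 (k): row=0 col=0 char='s'
After 7 (l): row=0 col=1 char='i'
After 8 (l): row=0 col=2 char='x'
After 9 (h): row=0 col=1 char='i'
After 10 (0): row=0 col=0 char='s'
After 11 (0): row=0 col=0 char='s'

Answer: six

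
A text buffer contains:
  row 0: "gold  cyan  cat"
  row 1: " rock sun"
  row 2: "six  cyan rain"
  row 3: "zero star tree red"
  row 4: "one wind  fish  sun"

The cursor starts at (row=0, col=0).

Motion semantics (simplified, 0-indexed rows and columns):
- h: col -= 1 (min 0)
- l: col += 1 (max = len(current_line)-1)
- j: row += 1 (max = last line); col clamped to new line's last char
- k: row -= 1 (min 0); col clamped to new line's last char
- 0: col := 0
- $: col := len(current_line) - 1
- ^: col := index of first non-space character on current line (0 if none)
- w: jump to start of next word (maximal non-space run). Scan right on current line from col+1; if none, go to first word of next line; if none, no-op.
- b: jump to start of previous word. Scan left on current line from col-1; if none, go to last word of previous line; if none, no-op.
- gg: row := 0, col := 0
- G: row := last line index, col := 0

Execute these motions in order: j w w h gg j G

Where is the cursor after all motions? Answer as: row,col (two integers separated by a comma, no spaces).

Answer: 4,0

Derivation:
After 1 (j): row=1 col=0 char='_'
After 2 (w): row=1 col=1 char='r'
After 3 (w): row=1 col=6 char='s'
After 4 (h): row=1 col=5 char='_'
After 5 (gg): row=0 col=0 char='g'
After 6 (j): row=1 col=0 char='_'
After 7 (G): row=4 col=0 char='o'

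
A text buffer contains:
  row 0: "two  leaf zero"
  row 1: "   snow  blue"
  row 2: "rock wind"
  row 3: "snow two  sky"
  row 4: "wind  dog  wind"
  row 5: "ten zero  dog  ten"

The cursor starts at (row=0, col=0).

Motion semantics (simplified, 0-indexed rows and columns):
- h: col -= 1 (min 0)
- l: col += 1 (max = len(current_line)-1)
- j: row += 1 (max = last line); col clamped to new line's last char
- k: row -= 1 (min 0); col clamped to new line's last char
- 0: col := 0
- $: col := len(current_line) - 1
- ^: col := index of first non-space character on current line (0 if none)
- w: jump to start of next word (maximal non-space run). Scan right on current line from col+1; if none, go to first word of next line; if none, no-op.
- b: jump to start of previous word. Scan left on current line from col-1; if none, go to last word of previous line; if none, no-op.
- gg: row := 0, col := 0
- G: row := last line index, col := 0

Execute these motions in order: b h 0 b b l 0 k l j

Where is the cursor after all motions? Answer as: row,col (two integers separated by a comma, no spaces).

After 1 (b): row=0 col=0 char='t'
After 2 (h): row=0 col=0 char='t'
After 3 (0): row=0 col=0 char='t'
After 4 (b): row=0 col=0 char='t'
After 5 (b): row=0 col=0 char='t'
After 6 (l): row=0 col=1 char='w'
After 7 (0): row=0 col=0 char='t'
After 8 (k): row=0 col=0 char='t'
After 9 (l): row=0 col=1 char='w'
After 10 (j): row=1 col=1 char='_'

Answer: 1,1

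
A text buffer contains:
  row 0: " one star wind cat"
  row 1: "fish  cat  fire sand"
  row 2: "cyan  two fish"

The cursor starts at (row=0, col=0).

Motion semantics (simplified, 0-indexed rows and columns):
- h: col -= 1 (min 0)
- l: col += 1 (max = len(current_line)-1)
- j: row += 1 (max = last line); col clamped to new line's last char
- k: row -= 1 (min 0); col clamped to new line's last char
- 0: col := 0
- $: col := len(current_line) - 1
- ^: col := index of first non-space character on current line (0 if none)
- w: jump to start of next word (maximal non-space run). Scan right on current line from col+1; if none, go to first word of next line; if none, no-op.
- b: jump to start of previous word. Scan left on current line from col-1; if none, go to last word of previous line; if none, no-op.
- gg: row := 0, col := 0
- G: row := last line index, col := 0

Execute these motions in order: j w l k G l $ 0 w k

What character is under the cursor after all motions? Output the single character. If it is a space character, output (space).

After 1 (j): row=1 col=0 char='f'
After 2 (w): row=1 col=6 char='c'
After 3 (l): row=1 col=7 char='a'
After 4 (k): row=0 col=7 char='a'
After 5 (G): row=2 col=0 char='c'
After 6 (l): row=2 col=1 char='y'
After 7 ($): row=2 col=13 char='h'
After 8 (0): row=2 col=0 char='c'
After 9 (w): row=2 col=6 char='t'
After 10 (k): row=1 col=6 char='c'

Answer: c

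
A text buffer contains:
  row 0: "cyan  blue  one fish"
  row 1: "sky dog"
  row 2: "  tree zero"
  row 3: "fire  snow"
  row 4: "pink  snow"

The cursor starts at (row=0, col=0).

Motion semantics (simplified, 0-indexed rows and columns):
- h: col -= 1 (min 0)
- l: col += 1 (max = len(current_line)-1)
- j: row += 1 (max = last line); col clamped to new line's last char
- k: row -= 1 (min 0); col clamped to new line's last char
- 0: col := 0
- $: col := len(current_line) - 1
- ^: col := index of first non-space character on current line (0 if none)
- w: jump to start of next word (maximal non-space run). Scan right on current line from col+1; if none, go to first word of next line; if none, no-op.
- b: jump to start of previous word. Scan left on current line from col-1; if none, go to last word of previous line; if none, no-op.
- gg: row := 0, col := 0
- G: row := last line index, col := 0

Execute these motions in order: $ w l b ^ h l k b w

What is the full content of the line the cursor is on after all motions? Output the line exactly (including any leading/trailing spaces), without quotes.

After 1 ($): row=0 col=19 char='h'
After 2 (w): row=1 col=0 char='s'
After 3 (l): row=1 col=1 char='k'
After 4 (b): row=1 col=0 char='s'
After 5 (^): row=1 col=0 char='s'
After 6 (h): row=1 col=0 char='s'
After 7 (l): row=1 col=1 char='k'
After 8 (k): row=0 col=1 char='y'
After 9 (b): row=0 col=0 char='c'
After 10 (w): row=0 col=6 char='b'

Answer: cyan  blue  one fish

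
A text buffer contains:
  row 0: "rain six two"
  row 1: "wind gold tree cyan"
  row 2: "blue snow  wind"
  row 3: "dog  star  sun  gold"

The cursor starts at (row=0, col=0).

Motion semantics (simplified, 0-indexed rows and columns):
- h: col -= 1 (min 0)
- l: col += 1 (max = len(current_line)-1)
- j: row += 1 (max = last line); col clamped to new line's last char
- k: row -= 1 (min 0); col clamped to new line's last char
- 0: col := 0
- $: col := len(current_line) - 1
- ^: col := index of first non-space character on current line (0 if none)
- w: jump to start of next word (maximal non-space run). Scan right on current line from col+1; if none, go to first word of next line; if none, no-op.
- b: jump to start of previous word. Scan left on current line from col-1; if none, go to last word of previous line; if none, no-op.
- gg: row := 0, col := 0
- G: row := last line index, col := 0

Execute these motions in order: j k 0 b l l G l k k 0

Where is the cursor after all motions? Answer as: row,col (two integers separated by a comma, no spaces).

After 1 (j): row=1 col=0 char='w'
After 2 (k): row=0 col=0 char='r'
After 3 (0): row=0 col=0 char='r'
After 4 (b): row=0 col=0 char='r'
After 5 (l): row=0 col=1 char='a'
After 6 (l): row=0 col=2 char='i'
After 7 (G): row=3 col=0 char='d'
After 8 (l): row=3 col=1 char='o'
After 9 (k): row=2 col=1 char='l'
After 10 (k): row=1 col=1 char='i'
After 11 (0): row=1 col=0 char='w'

Answer: 1,0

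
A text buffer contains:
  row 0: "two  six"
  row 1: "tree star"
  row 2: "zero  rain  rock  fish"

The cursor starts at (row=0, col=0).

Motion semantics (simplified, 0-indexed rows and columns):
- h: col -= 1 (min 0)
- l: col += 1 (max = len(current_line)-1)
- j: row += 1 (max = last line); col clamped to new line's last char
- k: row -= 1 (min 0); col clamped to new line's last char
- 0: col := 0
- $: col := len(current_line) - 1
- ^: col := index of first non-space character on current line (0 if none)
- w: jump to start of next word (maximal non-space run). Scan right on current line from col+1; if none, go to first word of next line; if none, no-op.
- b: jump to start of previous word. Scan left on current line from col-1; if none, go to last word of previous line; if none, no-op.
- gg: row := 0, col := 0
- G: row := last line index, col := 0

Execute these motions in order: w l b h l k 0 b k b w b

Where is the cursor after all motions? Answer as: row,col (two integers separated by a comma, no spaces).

Answer: 0,0

Derivation:
After 1 (w): row=0 col=5 char='s'
After 2 (l): row=0 col=6 char='i'
After 3 (b): row=0 col=5 char='s'
After 4 (h): row=0 col=4 char='_'
After 5 (l): row=0 col=5 char='s'
After 6 (k): row=0 col=5 char='s'
After 7 (0): row=0 col=0 char='t'
After 8 (b): row=0 col=0 char='t'
After 9 (k): row=0 col=0 char='t'
After 10 (b): row=0 col=0 char='t'
After 11 (w): row=0 col=5 char='s'
After 12 (b): row=0 col=0 char='t'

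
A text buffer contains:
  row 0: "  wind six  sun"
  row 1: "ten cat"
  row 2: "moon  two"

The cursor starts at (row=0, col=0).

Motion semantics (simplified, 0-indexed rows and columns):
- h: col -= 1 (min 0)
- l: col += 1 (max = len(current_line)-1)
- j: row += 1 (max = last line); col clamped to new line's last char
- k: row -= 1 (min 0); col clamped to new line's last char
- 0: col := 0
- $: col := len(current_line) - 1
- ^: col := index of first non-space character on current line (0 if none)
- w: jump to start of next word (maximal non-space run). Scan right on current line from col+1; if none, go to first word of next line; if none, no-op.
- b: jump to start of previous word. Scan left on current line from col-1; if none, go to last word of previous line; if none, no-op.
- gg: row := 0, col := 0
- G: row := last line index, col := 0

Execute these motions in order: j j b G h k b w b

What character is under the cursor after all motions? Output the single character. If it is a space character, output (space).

After 1 (j): row=1 col=0 char='t'
After 2 (j): row=2 col=0 char='m'
After 3 (b): row=1 col=4 char='c'
After 4 (G): row=2 col=0 char='m'
After 5 (h): row=2 col=0 char='m'
After 6 (k): row=1 col=0 char='t'
After 7 (b): row=0 col=12 char='s'
After 8 (w): row=1 col=0 char='t'
After 9 (b): row=0 col=12 char='s'

Answer: s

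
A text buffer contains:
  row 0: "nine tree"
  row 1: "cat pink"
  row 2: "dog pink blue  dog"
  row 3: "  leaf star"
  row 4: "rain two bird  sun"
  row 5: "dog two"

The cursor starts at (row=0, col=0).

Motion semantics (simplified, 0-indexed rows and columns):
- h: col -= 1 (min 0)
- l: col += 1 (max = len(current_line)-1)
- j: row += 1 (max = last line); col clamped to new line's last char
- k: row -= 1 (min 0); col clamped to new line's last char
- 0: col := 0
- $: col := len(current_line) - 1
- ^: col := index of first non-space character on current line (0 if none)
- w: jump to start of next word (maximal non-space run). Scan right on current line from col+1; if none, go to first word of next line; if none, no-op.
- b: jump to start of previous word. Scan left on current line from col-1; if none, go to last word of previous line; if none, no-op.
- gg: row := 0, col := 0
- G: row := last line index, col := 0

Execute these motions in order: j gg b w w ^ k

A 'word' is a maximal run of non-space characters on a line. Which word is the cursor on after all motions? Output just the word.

Answer: nine

Derivation:
After 1 (j): row=1 col=0 char='c'
After 2 (gg): row=0 col=0 char='n'
After 3 (b): row=0 col=0 char='n'
After 4 (w): row=0 col=5 char='t'
After 5 (w): row=1 col=0 char='c'
After 6 (^): row=1 col=0 char='c'
After 7 (k): row=0 col=0 char='n'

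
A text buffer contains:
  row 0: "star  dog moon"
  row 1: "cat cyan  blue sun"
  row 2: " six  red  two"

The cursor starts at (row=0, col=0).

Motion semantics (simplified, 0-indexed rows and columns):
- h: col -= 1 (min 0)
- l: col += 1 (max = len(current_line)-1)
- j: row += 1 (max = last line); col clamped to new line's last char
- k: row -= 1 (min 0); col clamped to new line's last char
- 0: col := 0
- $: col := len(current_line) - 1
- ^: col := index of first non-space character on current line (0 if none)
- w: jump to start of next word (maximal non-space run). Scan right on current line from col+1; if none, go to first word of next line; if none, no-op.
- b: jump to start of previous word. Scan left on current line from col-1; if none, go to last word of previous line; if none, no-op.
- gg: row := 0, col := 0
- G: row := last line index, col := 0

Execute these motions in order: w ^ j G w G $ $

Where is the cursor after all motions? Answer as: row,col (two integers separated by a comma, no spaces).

Answer: 2,13

Derivation:
After 1 (w): row=0 col=6 char='d'
After 2 (^): row=0 col=0 char='s'
After 3 (j): row=1 col=0 char='c'
After 4 (G): row=2 col=0 char='_'
After 5 (w): row=2 col=1 char='s'
After 6 (G): row=2 col=0 char='_'
After 7 ($): row=2 col=13 char='o'
After 8 ($): row=2 col=13 char='o'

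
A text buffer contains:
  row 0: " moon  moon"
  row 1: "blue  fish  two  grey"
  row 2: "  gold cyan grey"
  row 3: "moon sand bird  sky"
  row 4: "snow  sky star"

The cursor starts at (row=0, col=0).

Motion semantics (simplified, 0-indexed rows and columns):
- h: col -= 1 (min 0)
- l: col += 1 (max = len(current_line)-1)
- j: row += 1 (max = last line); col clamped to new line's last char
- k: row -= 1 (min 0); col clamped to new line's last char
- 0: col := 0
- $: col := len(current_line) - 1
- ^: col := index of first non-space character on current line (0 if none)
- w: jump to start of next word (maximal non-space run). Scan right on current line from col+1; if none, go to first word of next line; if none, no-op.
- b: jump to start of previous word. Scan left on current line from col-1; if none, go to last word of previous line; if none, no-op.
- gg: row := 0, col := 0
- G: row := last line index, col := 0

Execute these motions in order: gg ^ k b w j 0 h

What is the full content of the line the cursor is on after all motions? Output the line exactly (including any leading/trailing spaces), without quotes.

Answer: blue  fish  two  grey

Derivation:
After 1 (gg): row=0 col=0 char='_'
After 2 (^): row=0 col=1 char='m'
After 3 (k): row=0 col=1 char='m'
After 4 (b): row=0 col=1 char='m'
After 5 (w): row=0 col=7 char='m'
After 6 (j): row=1 col=7 char='i'
After 7 (0): row=1 col=0 char='b'
After 8 (h): row=1 col=0 char='b'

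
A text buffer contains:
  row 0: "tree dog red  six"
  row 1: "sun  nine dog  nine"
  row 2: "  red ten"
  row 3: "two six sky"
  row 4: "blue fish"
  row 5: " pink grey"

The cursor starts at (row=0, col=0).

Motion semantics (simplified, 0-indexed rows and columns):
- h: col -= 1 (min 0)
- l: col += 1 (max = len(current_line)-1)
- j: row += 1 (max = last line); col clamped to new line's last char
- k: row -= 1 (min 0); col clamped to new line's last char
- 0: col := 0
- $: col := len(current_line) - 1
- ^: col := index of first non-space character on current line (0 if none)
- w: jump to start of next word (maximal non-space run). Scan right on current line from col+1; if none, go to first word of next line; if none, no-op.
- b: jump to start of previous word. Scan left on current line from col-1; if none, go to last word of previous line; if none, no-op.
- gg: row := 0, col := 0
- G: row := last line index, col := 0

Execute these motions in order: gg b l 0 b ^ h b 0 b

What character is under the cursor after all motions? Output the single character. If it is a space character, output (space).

Answer: t

Derivation:
After 1 (gg): row=0 col=0 char='t'
After 2 (b): row=0 col=0 char='t'
After 3 (l): row=0 col=1 char='r'
After 4 (0): row=0 col=0 char='t'
After 5 (b): row=0 col=0 char='t'
After 6 (^): row=0 col=0 char='t'
After 7 (h): row=0 col=0 char='t'
After 8 (b): row=0 col=0 char='t'
After 9 (0): row=0 col=0 char='t'
After 10 (b): row=0 col=0 char='t'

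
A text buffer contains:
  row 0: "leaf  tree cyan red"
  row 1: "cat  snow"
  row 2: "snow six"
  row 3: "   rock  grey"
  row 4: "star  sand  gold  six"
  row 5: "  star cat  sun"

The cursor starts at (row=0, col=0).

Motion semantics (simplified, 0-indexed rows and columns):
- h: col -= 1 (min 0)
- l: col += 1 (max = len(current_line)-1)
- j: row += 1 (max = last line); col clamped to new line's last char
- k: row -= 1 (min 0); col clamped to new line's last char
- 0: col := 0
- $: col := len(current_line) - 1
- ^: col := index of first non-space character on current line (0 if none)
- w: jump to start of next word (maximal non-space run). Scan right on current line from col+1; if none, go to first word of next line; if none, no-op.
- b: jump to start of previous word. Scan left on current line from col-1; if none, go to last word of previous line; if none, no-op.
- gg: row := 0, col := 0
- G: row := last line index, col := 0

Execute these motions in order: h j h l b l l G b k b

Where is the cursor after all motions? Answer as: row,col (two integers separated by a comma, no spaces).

Answer: 3,9

Derivation:
After 1 (h): row=0 col=0 char='l'
After 2 (j): row=1 col=0 char='c'
After 3 (h): row=1 col=0 char='c'
After 4 (l): row=1 col=1 char='a'
After 5 (b): row=1 col=0 char='c'
After 6 (l): row=1 col=1 char='a'
After 7 (l): row=1 col=2 char='t'
After 8 (G): row=5 col=0 char='_'
After 9 (b): row=4 col=18 char='s'
After 10 (k): row=3 col=12 char='y'
After 11 (b): row=3 col=9 char='g'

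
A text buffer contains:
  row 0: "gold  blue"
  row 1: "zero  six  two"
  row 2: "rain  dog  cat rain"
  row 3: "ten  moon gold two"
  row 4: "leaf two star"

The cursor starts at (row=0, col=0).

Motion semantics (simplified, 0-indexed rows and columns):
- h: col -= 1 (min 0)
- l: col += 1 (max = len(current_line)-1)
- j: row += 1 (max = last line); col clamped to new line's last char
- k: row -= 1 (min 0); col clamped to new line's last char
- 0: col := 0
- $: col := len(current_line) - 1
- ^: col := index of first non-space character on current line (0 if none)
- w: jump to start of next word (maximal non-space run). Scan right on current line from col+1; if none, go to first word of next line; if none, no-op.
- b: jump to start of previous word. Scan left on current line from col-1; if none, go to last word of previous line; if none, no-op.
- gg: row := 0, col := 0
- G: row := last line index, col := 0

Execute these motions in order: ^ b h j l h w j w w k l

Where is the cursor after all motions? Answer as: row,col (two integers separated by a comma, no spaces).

Answer: 1,13

Derivation:
After 1 (^): row=0 col=0 char='g'
After 2 (b): row=0 col=0 char='g'
After 3 (h): row=0 col=0 char='g'
After 4 (j): row=1 col=0 char='z'
After 5 (l): row=1 col=1 char='e'
After 6 (h): row=1 col=0 char='z'
After 7 (w): row=1 col=6 char='s'
After 8 (j): row=2 col=6 char='d'
After 9 (w): row=2 col=11 char='c'
After 10 (w): row=2 col=15 char='r'
After 11 (k): row=1 col=13 char='o'
After 12 (l): row=1 col=13 char='o'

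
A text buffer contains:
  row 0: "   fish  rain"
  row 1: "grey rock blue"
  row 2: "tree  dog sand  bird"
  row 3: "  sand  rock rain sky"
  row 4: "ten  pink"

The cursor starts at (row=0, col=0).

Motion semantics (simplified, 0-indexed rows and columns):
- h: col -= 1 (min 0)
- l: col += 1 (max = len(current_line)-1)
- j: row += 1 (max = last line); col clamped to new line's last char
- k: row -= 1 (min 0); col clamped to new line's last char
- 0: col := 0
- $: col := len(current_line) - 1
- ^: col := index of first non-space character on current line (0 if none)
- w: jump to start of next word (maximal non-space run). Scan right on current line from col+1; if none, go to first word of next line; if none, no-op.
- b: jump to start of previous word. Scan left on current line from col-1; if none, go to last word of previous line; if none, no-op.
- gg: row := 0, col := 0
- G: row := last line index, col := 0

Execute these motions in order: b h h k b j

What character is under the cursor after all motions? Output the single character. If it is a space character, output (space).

After 1 (b): row=0 col=0 char='_'
After 2 (h): row=0 col=0 char='_'
After 3 (h): row=0 col=0 char='_'
After 4 (k): row=0 col=0 char='_'
After 5 (b): row=0 col=0 char='_'
After 6 (j): row=1 col=0 char='g'

Answer: g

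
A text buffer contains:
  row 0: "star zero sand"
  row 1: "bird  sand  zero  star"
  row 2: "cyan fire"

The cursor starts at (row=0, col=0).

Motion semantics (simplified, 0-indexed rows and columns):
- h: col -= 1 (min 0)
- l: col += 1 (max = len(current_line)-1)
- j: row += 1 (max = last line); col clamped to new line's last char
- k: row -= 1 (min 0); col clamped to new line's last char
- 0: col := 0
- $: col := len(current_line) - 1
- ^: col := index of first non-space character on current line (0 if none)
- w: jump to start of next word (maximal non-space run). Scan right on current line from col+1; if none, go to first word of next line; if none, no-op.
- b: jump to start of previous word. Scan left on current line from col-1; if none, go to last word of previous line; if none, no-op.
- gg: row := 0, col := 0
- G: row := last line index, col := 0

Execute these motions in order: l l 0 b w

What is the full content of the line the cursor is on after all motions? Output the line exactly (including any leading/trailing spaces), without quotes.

After 1 (l): row=0 col=1 char='t'
After 2 (l): row=0 col=2 char='a'
After 3 (0): row=0 col=0 char='s'
After 4 (b): row=0 col=0 char='s'
After 5 (w): row=0 col=5 char='z'

Answer: star zero sand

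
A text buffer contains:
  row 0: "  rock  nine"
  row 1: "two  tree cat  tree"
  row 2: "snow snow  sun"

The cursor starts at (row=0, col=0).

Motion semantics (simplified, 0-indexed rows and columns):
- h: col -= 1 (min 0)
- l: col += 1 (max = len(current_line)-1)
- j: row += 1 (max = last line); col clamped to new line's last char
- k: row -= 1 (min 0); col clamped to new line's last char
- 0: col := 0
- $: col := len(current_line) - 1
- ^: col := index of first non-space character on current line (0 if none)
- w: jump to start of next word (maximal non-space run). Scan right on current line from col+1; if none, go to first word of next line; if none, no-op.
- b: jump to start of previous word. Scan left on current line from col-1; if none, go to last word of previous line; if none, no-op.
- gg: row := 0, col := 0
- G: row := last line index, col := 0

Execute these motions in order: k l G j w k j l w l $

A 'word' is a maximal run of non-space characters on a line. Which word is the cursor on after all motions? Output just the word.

Answer: sun

Derivation:
After 1 (k): row=0 col=0 char='_'
After 2 (l): row=0 col=1 char='_'
After 3 (G): row=2 col=0 char='s'
After 4 (j): row=2 col=0 char='s'
After 5 (w): row=2 col=5 char='s'
After 6 (k): row=1 col=5 char='t'
After 7 (j): row=2 col=5 char='s'
After 8 (l): row=2 col=6 char='n'
After 9 (w): row=2 col=11 char='s'
After 10 (l): row=2 col=12 char='u'
After 11 ($): row=2 col=13 char='n'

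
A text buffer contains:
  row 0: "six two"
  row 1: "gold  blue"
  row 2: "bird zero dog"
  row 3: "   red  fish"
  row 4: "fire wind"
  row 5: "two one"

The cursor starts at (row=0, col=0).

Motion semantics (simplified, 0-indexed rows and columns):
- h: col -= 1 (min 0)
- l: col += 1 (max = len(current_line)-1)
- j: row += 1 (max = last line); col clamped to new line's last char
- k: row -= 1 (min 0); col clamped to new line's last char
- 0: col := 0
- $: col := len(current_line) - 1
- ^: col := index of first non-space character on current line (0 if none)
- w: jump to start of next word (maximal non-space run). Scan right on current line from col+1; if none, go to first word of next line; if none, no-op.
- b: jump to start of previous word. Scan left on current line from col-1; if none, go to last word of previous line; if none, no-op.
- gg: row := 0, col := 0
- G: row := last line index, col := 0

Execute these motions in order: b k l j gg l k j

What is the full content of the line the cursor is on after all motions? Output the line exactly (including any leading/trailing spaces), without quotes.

After 1 (b): row=0 col=0 char='s'
After 2 (k): row=0 col=0 char='s'
After 3 (l): row=0 col=1 char='i'
After 4 (j): row=1 col=1 char='o'
After 5 (gg): row=0 col=0 char='s'
After 6 (l): row=0 col=1 char='i'
After 7 (k): row=0 col=1 char='i'
After 8 (j): row=1 col=1 char='o'

Answer: gold  blue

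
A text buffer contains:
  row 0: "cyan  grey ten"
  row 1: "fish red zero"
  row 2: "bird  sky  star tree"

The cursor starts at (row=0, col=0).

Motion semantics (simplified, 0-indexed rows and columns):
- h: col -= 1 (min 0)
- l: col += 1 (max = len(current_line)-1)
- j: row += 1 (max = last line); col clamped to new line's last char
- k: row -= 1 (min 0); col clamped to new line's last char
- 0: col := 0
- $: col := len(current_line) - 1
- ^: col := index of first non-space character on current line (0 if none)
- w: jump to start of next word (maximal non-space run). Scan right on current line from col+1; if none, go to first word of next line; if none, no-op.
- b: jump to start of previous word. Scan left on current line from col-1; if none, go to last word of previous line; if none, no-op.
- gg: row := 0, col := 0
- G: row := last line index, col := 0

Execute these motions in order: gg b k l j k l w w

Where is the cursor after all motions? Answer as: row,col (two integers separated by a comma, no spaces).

After 1 (gg): row=0 col=0 char='c'
After 2 (b): row=0 col=0 char='c'
After 3 (k): row=0 col=0 char='c'
After 4 (l): row=0 col=1 char='y'
After 5 (j): row=1 col=1 char='i'
After 6 (k): row=0 col=1 char='y'
After 7 (l): row=0 col=2 char='a'
After 8 (w): row=0 col=6 char='g'
After 9 (w): row=0 col=11 char='t'

Answer: 0,11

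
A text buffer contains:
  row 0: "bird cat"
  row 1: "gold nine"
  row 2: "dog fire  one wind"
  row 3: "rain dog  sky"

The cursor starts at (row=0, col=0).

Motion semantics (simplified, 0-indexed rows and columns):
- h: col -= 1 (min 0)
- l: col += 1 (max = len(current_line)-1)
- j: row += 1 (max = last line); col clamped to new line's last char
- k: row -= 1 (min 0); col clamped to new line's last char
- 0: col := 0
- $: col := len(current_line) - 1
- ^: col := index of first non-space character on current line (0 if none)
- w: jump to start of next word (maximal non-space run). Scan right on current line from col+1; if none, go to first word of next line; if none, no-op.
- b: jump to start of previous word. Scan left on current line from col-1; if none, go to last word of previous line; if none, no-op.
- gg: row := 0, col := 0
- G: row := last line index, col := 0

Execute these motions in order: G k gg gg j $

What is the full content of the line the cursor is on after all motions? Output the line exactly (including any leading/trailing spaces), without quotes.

Answer: gold nine

Derivation:
After 1 (G): row=3 col=0 char='r'
After 2 (k): row=2 col=0 char='d'
After 3 (gg): row=0 col=0 char='b'
After 4 (gg): row=0 col=0 char='b'
After 5 (j): row=1 col=0 char='g'
After 6 ($): row=1 col=8 char='e'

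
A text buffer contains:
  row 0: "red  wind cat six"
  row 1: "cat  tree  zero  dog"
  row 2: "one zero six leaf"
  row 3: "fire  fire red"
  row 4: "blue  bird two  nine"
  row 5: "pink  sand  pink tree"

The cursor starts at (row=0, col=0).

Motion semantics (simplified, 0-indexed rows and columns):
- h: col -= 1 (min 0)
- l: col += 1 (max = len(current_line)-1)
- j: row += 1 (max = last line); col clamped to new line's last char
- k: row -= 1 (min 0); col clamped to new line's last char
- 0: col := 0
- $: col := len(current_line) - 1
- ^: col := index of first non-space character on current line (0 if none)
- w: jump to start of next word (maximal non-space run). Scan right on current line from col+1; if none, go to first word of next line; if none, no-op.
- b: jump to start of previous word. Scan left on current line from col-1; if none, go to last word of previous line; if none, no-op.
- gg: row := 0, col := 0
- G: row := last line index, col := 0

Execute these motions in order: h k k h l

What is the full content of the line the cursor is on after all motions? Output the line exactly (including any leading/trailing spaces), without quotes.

Answer: red  wind cat six

Derivation:
After 1 (h): row=0 col=0 char='r'
After 2 (k): row=0 col=0 char='r'
After 3 (k): row=0 col=0 char='r'
After 4 (h): row=0 col=0 char='r'
After 5 (l): row=0 col=1 char='e'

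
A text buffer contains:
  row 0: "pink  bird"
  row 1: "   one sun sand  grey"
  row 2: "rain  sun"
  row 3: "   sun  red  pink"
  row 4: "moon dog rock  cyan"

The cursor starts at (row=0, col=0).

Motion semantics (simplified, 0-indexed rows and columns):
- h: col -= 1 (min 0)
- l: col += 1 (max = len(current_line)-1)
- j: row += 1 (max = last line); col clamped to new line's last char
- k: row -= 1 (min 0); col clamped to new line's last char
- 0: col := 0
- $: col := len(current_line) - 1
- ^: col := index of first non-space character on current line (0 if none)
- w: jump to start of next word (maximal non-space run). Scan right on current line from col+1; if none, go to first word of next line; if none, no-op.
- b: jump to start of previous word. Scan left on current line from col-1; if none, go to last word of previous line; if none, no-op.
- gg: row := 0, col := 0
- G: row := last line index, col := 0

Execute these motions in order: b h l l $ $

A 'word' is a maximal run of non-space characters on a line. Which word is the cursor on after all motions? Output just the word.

After 1 (b): row=0 col=0 char='p'
After 2 (h): row=0 col=0 char='p'
After 3 (l): row=0 col=1 char='i'
After 4 (l): row=0 col=2 char='n'
After 5 ($): row=0 col=9 char='d'
After 6 ($): row=0 col=9 char='d'

Answer: bird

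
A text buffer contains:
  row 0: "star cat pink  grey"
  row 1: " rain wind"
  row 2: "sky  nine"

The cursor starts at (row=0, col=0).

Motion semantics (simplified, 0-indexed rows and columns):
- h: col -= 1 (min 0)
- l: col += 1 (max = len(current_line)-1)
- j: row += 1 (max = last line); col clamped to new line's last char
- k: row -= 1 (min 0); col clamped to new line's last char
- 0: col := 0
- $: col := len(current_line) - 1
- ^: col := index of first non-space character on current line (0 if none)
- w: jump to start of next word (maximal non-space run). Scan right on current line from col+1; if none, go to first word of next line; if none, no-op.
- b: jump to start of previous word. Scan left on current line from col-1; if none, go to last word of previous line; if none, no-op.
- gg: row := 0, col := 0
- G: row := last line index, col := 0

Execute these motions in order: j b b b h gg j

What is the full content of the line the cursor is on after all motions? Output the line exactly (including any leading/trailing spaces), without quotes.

After 1 (j): row=1 col=0 char='_'
After 2 (b): row=0 col=15 char='g'
After 3 (b): row=0 col=9 char='p'
After 4 (b): row=0 col=5 char='c'
After 5 (h): row=0 col=4 char='_'
After 6 (gg): row=0 col=0 char='s'
After 7 (j): row=1 col=0 char='_'

Answer:  rain wind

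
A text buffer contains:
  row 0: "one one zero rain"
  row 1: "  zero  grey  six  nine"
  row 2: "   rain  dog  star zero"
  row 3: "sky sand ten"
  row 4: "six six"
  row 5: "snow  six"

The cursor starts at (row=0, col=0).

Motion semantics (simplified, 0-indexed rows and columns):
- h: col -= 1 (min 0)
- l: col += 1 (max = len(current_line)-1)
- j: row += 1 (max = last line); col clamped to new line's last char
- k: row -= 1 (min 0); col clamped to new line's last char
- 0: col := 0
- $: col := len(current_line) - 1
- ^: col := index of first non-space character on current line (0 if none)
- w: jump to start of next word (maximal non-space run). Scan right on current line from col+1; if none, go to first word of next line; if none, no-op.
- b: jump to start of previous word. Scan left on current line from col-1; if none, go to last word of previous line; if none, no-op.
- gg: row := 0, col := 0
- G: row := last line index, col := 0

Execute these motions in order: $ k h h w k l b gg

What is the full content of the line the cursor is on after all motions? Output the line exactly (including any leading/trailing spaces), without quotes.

After 1 ($): row=0 col=16 char='n'
After 2 (k): row=0 col=16 char='n'
After 3 (h): row=0 col=15 char='i'
After 4 (h): row=0 col=14 char='a'
After 5 (w): row=1 col=2 char='z'
After 6 (k): row=0 col=2 char='e'
After 7 (l): row=0 col=3 char='_'
After 8 (b): row=0 col=0 char='o'
After 9 (gg): row=0 col=0 char='o'

Answer: one one zero rain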